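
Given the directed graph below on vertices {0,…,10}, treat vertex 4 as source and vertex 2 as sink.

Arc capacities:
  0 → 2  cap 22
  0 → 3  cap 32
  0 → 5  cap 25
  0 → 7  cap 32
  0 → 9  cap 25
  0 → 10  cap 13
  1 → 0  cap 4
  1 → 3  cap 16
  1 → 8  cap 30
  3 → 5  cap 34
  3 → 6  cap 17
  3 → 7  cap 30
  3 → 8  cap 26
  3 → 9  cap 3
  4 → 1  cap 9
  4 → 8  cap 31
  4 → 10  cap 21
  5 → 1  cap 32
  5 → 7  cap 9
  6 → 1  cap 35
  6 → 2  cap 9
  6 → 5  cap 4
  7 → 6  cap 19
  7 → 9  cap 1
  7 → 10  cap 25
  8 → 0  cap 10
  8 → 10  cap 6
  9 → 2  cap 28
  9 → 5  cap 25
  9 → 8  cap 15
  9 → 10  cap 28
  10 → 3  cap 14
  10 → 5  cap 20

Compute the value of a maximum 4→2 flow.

Maximum flow value: 27

augment #1: 4→1→0→2 bottleneck 4, total now 4
augment #2: 4→8→0→2 bottleneck 10, total now 14
augment #3: 4→1→3→6→2 bottleneck 5, total now 19
augment #4: 4→10→3→6→2 bottleneck 4, total now 23
augment #5: 4→10→3→9→2 bottleneck 3, total now 26
augment #6: 4→10→3→7→9→2 bottleneck 1, total now 27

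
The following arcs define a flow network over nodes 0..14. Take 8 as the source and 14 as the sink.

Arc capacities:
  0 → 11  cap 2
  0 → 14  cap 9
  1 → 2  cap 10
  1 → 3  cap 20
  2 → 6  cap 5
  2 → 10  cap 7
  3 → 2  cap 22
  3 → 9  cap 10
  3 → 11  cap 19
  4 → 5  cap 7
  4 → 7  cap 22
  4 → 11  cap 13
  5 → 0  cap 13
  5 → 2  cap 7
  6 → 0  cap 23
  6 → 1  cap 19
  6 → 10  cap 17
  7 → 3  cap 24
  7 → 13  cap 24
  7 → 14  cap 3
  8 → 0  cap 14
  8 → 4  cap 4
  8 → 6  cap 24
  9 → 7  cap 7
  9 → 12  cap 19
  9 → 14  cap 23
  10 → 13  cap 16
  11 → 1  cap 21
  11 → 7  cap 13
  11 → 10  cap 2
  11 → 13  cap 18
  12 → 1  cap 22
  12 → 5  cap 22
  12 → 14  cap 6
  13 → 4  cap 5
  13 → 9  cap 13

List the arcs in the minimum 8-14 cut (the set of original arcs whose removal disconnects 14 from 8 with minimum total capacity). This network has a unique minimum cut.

Min-cut arcs: {(0,14), (3,9), (7,14), (13,9)} (total capacity 35)

augment #1: 8→0→14 push 9
augment #2: 8→4→7→14 push 3
augment #3: 8→0→11→13→9→14 push 2
augment #4: 8→4→7→3→9→14 push 1
augment #5: 8→6→1→3→9→14 push 9
augment #6: 8→6→10→13→9→14 push 11
max flow = 35; residual-reachable set from 8 gives S-side
cut edges (S→T): {(0,14), (3,9), (7,14), (13,9)} total cap 35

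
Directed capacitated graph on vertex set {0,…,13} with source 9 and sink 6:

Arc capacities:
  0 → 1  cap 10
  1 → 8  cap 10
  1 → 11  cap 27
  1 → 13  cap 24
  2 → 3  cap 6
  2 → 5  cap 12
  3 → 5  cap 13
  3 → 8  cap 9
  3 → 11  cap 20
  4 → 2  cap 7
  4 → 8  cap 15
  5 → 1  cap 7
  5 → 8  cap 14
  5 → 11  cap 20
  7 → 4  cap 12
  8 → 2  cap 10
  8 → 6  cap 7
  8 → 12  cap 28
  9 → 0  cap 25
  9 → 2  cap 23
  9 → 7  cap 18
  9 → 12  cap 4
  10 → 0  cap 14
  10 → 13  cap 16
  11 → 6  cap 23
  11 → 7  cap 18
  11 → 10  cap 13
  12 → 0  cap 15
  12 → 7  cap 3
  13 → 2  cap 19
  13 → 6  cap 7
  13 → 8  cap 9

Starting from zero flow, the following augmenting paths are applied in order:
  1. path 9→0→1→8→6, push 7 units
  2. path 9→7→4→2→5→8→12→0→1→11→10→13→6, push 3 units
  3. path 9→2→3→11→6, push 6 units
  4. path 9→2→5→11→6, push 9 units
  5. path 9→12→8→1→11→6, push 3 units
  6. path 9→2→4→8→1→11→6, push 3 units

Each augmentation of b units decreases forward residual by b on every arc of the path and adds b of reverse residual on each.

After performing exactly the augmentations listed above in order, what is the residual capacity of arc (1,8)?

Residual capacity of (1,8): 9

after path 1 (9→0→1→8→6, push 7): res(1,8)=3
after path 2 (9→7→4→2→5→8→12→0→1→11→10→13→6, push 3): res(1,8)=3
after path 3 (9→2→3→11→6, push 6): res(1,8)=3
after path 4 (9→2→5→11→6, push 9): res(1,8)=3
after path 5 (9→12→8→1→11→6, push 3): res(1,8)=6
after path 6 (9→2→4→8→1→11→6, push 3): res(1,8)=9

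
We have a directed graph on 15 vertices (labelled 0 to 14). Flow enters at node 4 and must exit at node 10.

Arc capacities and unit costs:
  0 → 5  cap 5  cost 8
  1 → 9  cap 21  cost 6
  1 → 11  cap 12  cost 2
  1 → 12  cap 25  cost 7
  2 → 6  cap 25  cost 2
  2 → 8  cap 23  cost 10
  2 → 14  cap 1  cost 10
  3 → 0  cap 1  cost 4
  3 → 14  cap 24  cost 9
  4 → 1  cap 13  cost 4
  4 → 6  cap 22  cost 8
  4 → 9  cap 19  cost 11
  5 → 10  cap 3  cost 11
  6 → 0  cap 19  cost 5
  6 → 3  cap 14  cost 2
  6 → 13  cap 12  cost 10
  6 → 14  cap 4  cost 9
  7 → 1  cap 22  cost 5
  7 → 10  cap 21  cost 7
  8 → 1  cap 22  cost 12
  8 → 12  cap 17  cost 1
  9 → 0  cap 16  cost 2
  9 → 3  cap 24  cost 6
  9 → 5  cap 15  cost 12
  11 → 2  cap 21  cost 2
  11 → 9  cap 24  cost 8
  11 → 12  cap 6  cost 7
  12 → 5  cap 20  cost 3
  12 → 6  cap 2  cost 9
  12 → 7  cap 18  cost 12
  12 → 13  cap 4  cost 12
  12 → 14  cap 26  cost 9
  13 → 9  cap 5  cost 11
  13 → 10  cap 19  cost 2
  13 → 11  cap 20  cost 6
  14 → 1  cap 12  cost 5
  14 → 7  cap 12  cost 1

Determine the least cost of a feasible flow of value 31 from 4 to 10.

Minimum cost for 31 units: 731

shortest-cost path #1: 4→6→13→10 push 12 @ unit cost 20 (adds 240)
shortest-cost path #2: 4→6→14→7→10 push 4 @ unit cost 25 (adds 100)
shortest-cost path #3: 4→1→12→13→10 push 4 @ unit cost 25 (adds 100)
shortest-cost path #4: 4→1→12→5→10 push 3 @ unit cost 25 (adds 75)
shortest-cost path #5: 4→1→11→2→14→7→10 push 1 @ unit cost 26 (adds 26)
shortest-cost path #6: 4→6→3→14→7→10 push 6 @ unit cost 27 (adds 162)
shortest-cost path #7: 4→1→12→14→7→10 push 1 @ unit cost 28 (adds 28)
total cost = 731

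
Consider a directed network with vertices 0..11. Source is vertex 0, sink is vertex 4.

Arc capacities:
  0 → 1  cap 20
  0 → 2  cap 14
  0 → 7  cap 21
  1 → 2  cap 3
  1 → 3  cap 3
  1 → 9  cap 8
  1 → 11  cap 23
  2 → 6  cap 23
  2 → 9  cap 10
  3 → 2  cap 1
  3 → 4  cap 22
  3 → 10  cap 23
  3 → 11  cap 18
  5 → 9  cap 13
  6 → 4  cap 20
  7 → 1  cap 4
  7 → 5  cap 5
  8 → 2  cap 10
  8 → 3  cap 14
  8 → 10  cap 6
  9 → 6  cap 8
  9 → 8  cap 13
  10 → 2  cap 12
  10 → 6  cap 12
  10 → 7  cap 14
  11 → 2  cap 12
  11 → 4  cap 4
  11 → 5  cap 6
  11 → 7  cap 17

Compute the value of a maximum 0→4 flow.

Maximum flow value: 40

augment #1: 0→1→3→4 bottleneck 3, total now 3
augment #2: 0→1→11→4 bottleneck 4, total now 7
augment #3: 0→2→6→4 bottleneck 14, total now 21
augment #4: 0→1→2→6→4 bottleneck 3, total now 24
augment #5: 0→1→9→6→4 bottleneck 3, total now 27
augment #6: 0→1→9→8→3→4 bottleneck 5, total now 32
augment #7: 0→7→5→9→8→3→4 bottleneck 5, total now 37
augment #8: 0→1→11→2→9→8→3→4 bottleneck 2, total now 39
augment #9: 0→7→1→11→2→9→8→3→4 bottleneck 1, total now 40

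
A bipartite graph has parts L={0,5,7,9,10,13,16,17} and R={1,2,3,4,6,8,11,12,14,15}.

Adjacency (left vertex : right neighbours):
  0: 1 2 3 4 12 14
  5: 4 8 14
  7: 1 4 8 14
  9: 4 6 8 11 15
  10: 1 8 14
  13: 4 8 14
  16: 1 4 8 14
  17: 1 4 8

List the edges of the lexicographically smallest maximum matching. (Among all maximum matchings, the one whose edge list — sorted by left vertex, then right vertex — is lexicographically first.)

|M| = 6 (so the lex-smallest maximum matching has 6 edges)
process left vertices in ascending order; for each, take the smallest-labelled available neighbour that still permits 6 edges overall, or leave it unmatched if none does
lex-smallest matching: {0-2, 5-4, 7-1, 9-6, 10-8, 13-14}

Lex-smallest maximum matching: {(0,2), (5,4), (7,1), (9,6), (10,8), (13,14)}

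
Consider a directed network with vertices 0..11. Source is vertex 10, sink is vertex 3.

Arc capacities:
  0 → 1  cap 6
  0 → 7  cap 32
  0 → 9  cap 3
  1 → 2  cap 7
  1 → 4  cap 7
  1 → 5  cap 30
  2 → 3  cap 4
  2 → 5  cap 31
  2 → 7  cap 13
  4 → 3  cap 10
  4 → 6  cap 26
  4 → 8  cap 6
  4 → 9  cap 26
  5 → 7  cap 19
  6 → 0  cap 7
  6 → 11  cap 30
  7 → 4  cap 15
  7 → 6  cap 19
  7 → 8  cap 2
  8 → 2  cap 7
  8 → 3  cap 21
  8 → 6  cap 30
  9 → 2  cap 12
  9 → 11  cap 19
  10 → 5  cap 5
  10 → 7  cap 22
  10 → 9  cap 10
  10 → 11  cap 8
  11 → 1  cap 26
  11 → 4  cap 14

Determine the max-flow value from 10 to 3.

Maximum flow value: 22

augment #1: 10→7→4→3 bottleneck 10, total now 10
augment #2: 10→7→8→3 bottleneck 2, total now 12
augment #3: 10→9→2→3 bottleneck 4, total now 16
augment #4: 10→7→4→8→3 bottleneck 5, total now 21
augment #5: 10→11→4→8→3 bottleneck 1, total now 22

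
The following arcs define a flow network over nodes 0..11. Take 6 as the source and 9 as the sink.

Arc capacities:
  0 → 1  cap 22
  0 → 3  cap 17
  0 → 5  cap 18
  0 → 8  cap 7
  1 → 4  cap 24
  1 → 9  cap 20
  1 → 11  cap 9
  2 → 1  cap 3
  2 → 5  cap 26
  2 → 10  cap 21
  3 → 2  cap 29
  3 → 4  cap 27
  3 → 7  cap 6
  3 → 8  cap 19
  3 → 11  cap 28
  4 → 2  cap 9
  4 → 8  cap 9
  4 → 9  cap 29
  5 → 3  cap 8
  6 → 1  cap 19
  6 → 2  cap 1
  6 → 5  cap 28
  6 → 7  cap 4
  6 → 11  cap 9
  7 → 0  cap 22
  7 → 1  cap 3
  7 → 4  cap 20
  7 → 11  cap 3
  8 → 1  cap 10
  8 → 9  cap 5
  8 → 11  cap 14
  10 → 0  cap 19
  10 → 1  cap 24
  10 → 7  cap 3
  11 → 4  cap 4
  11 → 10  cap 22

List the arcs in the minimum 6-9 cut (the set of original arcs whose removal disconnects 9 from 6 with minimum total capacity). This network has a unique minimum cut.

augment #1: 6→1→9 push 19
augment #2: 6→2→1→9 push 1
augment #3: 6→7→4→9 push 4
augment #4: 6→11→4→9 push 4
augment #5: 6→5→3→4→9 push 8
augment #6: 6→11→10→0→8→9 push 5
max flow = 41; residual-reachable set from 6 gives S-side
cut edges (S→T): {(5,3), (6,1), (6,2), (6,7), (6,11)} total cap 41

Min-cut arcs: {(5,3), (6,1), (6,2), (6,7), (6,11)} (total capacity 41)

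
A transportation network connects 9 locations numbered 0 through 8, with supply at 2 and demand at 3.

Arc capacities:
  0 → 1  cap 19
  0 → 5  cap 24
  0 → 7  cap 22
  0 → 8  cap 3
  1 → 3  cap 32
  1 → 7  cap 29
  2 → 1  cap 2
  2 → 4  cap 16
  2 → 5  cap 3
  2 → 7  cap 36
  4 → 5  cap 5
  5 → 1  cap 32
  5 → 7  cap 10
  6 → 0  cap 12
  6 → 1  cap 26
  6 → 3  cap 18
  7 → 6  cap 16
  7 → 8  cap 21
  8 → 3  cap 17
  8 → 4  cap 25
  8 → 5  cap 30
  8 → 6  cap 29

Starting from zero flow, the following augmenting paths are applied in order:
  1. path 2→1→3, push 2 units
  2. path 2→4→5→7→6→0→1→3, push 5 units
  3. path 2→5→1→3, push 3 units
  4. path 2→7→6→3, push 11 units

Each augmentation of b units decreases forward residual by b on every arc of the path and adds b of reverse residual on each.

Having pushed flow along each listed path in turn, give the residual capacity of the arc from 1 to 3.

after path 1 (2→1→3, push 2): res(1,3)=30
after path 2 (2→4→5→7→6→0→1→3, push 5): res(1,3)=25
after path 3 (2→5→1→3, push 3): res(1,3)=22
after path 4 (2→7→6→3, push 11): res(1,3)=22

Residual capacity of (1,3): 22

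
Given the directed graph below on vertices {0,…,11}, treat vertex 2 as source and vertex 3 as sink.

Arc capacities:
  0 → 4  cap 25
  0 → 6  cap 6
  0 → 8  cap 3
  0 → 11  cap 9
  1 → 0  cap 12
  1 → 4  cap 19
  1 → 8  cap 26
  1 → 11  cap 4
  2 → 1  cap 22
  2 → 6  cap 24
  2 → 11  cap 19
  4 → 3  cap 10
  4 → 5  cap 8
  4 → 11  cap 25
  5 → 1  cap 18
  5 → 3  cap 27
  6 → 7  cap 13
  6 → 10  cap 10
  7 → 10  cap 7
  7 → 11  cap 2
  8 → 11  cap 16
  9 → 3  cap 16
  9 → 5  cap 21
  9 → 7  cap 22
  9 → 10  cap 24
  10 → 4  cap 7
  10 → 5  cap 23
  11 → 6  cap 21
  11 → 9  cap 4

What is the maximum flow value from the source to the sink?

augment #1: 2→1→4→3 bottleneck 10, total now 10
augment #2: 2→11→9→3 bottleneck 4, total now 14
augment #3: 2→1→4→5→3 bottleneck 8, total now 22
augment #4: 2→6→10→5→3 bottleneck 10, total now 32
augment #5: 2→6→7→10→5→3 bottleneck 7, total now 39

Maximum flow value: 39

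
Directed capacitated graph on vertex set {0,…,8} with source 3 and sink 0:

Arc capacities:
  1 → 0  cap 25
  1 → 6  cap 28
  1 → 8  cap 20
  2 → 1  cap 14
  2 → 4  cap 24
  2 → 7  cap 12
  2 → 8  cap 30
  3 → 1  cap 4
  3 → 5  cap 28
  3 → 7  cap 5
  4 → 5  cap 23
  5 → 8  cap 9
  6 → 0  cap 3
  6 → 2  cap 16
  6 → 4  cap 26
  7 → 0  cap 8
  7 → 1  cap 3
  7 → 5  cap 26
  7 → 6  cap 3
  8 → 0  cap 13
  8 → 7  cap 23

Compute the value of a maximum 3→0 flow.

augment #1: 3→1→0 bottleneck 4, total now 4
augment #2: 3→7→0 bottleneck 5, total now 9
augment #3: 3→5→8→0 bottleneck 9, total now 18

Maximum flow value: 18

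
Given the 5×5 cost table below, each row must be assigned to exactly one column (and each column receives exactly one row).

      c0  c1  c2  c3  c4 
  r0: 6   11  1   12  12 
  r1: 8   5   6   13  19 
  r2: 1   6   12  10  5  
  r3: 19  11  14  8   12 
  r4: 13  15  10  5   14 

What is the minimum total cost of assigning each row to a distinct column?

optimal assignment: row0→col2 (cost 1), row1→col1 (cost 5), row2→col0 (cost 1), row3→col4 (cost 12), row4→col3 (cost 5)
total = 1 + 5 + 1 + 12 + 5 = 24

Minimum assignment cost: 24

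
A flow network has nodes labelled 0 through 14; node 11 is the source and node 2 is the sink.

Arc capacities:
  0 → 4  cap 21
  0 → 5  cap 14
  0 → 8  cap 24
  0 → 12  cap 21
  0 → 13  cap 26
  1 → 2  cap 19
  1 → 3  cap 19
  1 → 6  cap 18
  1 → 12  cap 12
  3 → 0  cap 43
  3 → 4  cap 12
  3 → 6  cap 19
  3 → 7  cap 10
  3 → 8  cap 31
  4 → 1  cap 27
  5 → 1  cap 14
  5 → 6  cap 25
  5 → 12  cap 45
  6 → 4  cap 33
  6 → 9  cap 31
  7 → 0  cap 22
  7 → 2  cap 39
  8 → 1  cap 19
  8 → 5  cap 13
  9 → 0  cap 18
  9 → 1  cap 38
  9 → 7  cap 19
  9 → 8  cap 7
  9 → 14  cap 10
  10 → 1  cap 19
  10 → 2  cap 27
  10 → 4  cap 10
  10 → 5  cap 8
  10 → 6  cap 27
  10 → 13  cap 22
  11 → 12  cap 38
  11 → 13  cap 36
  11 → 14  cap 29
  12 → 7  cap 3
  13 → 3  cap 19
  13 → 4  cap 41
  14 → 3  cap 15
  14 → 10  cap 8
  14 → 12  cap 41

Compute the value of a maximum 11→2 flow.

augment #1: 11→12→7→2 bottleneck 3, total now 3
augment #2: 11→14→10→2 bottleneck 8, total now 11
augment #3: 11→13→3→7→2 bottleneck 10, total now 21
augment #4: 11→13→4→1→2 bottleneck 19, total now 40
augment #5: 11→13→3→6→9→7→2 bottleneck 7, total now 47
augment #6: 11→14→3→6→9→7→2 bottleneck 12, total now 59

Maximum flow value: 59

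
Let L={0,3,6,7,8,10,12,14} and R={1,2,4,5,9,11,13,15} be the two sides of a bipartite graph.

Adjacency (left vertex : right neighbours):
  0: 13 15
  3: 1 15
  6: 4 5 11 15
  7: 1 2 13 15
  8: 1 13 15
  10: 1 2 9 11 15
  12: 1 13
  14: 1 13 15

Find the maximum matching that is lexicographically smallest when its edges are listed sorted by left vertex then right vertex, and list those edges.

Lex-smallest maximum matching: {(0,13), (3,1), (6,4), (7,2), (8,15), (10,9)}

|M| = 6 (so the lex-smallest maximum matching has 6 edges)
process left vertices in ascending order; for each, take the smallest-labelled available neighbour that still permits 6 edges overall, or leave it unmatched if none does
lex-smallest matching: {0-13, 3-1, 6-4, 7-2, 8-15, 10-9}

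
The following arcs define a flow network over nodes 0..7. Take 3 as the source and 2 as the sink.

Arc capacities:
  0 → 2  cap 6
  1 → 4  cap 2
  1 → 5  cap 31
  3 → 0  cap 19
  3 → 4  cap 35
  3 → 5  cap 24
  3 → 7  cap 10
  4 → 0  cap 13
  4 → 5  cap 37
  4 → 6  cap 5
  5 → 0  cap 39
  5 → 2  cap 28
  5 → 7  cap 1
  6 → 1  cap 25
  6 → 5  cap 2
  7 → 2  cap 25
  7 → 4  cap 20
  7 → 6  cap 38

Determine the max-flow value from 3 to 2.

Maximum flow value: 45

augment #1: 3→0→2 bottleneck 6, total now 6
augment #2: 3→5→2 bottleneck 24, total now 30
augment #3: 3→7→2 bottleneck 10, total now 40
augment #4: 3→4→5→2 bottleneck 4, total now 44
augment #5: 3→4→5→7→2 bottleneck 1, total now 45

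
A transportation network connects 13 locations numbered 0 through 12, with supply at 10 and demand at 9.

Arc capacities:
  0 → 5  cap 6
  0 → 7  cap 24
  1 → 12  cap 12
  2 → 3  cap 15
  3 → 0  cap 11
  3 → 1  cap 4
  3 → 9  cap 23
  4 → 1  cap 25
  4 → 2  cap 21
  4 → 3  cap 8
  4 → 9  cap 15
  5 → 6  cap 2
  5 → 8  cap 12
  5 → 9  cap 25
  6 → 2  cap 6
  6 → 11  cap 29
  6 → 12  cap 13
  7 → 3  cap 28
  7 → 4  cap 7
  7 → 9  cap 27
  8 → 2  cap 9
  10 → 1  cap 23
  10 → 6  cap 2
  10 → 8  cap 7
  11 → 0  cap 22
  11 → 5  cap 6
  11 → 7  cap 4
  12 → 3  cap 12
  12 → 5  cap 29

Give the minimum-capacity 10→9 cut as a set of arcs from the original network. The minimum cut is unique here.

augment #1: 10→1→12→3→9 push 12
augment #2: 10→6→2→3→9 push 2
augment #3: 10→8→2→3→9 push 7
max flow = 21; residual-reachable set from 10 gives S-side
cut edges (S→T): {(1,12), (10,6), (10,8)} total cap 21

Min-cut arcs: {(1,12), (10,6), (10,8)} (total capacity 21)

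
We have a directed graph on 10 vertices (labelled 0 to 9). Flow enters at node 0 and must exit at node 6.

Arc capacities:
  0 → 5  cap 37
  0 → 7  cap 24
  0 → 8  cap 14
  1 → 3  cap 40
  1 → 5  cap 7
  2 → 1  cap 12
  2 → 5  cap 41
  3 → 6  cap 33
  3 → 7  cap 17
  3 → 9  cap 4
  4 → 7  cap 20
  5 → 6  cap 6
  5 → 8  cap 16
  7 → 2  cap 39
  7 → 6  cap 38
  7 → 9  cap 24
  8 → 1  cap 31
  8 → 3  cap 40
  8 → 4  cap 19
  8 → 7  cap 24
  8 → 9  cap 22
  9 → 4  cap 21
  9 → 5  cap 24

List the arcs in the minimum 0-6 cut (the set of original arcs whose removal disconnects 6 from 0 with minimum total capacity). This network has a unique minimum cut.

augment #1: 0→5→6 push 6
augment #2: 0→7→6 push 24
augment #3: 0→8→3→6 push 14
augment #4: 0→5→8→3→6 push 16
max flow = 60; residual-reachable set from 0 gives S-side
cut edges (S→T): {(0,7), (0,8), (5,6), (5,8)} total cap 60

Min-cut arcs: {(0,7), (0,8), (5,6), (5,8)} (total capacity 60)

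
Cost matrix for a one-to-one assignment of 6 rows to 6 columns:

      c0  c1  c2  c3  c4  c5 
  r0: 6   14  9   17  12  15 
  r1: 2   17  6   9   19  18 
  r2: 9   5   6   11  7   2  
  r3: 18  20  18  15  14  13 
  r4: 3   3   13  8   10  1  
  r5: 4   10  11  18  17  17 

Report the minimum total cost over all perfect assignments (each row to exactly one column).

Minimum assignment cost: 41

optimal assignment: row0→col2 (cost 9), row1→col3 (cost 9), row2→col5 (cost 2), row3→col4 (cost 14), row4→col1 (cost 3), row5→col0 (cost 4)
total = 9 + 9 + 2 + 14 + 3 + 4 = 41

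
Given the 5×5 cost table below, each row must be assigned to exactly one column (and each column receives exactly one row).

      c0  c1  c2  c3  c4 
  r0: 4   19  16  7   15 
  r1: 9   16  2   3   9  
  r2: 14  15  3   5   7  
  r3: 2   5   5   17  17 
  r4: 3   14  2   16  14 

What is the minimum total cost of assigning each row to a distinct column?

Minimum assignment cost: 21

optimal assignment: row0→col0 (cost 4), row1→col3 (cost 3), row2→col4 (cost 7), row3→col1 (cost 5), row4→col2 (cost 2)
total = 4 + 3 + 7 + 5 + 2 = 21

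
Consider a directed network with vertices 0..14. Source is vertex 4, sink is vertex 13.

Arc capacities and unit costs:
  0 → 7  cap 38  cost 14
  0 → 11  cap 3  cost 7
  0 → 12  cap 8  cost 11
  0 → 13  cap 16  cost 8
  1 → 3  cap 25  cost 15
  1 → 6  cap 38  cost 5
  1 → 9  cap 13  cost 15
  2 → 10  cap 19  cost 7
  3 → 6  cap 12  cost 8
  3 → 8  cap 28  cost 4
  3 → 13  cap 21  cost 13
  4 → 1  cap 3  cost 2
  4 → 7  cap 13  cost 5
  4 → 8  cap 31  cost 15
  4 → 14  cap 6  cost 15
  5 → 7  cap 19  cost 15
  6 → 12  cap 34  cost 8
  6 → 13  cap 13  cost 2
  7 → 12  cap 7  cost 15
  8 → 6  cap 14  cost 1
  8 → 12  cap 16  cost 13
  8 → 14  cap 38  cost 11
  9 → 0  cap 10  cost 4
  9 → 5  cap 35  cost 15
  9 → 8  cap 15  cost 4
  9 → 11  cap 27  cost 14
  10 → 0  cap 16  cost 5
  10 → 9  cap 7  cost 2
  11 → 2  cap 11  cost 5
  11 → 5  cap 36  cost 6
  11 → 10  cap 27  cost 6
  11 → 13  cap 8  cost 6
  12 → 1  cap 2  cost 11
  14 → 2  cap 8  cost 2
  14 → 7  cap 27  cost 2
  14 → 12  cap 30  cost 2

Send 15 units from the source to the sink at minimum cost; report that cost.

Minimum cost for 15 units: 281

shortest-cost path #1: 4→1→6→13 push 3 @ unit cost 9 (adds 27)
shortest-cost path #2: 4→8→6→13 push 10 @ unit cost 18 (adds 180)
shortest-cost path #3: 4→14→2→10→0→13 push 2 @ unit cost 37 (adds 74)
total cost = 281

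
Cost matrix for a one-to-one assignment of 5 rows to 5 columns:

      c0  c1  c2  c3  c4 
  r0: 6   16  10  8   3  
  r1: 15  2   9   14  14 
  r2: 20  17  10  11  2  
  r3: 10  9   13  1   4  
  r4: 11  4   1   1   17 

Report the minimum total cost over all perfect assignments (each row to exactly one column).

optimal assignment: row0→col0 (cost 6), row1→col1 (cost 2), row2→col4 (cost 2), row3→col3 (cost 1), row4→col2 (cost 1)
total = 6 + 2 + 2 + 1 + 1 = 12

Minimum assignment cost: 12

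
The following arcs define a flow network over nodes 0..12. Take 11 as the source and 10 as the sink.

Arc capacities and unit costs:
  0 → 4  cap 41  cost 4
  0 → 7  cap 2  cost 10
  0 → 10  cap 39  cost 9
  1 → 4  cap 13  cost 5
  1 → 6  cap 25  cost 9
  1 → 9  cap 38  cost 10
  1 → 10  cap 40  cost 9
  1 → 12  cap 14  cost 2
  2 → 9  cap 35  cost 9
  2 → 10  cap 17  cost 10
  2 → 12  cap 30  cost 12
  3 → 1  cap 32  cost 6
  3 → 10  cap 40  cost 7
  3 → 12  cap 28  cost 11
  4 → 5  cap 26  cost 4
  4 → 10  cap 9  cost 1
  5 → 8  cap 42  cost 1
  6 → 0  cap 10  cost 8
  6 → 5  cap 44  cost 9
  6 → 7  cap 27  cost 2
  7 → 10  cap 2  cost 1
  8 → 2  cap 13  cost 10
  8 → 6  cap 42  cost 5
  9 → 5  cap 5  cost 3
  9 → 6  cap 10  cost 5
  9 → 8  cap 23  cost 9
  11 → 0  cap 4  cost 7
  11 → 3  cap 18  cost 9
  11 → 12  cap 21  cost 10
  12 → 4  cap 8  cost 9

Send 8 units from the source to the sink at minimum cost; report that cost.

Minimum cost for 8 units: 112

shortest-cost path #1: 11→0→4→10 push 4 @ unit cost 12 (adds 48)
shortest-cost path #2: 11→3→10 push 4 @ unit cost 16 (adds 64)
total cost = 112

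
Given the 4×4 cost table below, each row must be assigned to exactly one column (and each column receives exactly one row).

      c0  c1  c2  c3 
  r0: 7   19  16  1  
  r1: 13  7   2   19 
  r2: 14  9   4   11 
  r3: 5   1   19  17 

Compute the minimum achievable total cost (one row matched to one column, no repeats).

one of 2 optimal assignments: row0→col3 (cost 1), row1→col1 (cost 7), row2→col2 (cost 4), row3→col0 (cost 5)
total = 1 + 7 + 4 + 5 = 17

Minimum assignment cost: 17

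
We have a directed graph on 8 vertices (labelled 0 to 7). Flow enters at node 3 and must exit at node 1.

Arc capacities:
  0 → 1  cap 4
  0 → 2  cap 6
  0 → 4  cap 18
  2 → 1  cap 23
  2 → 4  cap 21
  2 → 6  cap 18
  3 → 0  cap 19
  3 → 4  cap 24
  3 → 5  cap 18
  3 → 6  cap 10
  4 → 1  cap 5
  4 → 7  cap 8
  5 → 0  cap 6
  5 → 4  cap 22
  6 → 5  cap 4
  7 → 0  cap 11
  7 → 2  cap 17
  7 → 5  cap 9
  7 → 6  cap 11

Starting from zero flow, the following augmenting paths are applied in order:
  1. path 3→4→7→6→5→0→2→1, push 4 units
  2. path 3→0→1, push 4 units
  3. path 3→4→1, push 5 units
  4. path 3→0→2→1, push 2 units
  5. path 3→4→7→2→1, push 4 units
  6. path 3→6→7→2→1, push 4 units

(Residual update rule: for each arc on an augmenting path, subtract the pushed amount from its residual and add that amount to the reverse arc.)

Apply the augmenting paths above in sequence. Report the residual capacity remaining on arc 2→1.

Residual capacity of (2,1): 9

after path 1 (3→4→7→6→5→0→2→1, push 4): res(2,1)=19
after path 2 (3→0→1, push 4): res(2,1)=19
after path 3 (3→4→1, push 5): res(2,1)=19
after path 4 (3→0→2→1, push 2): res(2,1)=17
after path 5 (3→4→7→2→1, push 4): res(2,1)=13
after path 6 (3→6→7→2→1, push 4): res(2,1)=9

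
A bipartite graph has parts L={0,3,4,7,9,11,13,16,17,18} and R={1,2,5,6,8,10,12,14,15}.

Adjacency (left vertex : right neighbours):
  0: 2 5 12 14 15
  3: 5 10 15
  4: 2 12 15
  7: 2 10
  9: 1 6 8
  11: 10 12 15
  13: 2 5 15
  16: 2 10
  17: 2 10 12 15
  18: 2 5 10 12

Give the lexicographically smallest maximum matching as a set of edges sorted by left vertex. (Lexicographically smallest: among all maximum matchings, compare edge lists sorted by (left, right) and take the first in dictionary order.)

|M| = 7 (so the lex-smallest maximum matching has 7 edges)
process left vertices in ascending order; for each, take the smallest-labelled available neighbour that still permits 7 edges overall, or leave it unmatched if none does
lex-smallest matching: {0-14, 3-5, 4-2, 7-10, 9-1, 11-12, 13-15}

Lex-smallest maximum matching: {(0,14), (3,5), (4,2), (7,10), (9,1), (11,12), (13,15)}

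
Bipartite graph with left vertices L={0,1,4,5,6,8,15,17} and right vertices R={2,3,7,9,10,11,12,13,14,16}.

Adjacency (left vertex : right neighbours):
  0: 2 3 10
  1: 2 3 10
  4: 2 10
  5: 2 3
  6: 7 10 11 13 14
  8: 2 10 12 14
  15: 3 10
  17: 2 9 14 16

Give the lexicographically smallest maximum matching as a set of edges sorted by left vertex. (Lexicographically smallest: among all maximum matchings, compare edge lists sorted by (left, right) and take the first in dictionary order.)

|M| = 6 (so the lex-smallest maximum matching has 6 edges)
process left vertices in ascending order; for each, take the smallest-labelled available neighbour that still permits 6 edges overall, or leave it unmatched if none does
lex-smallest matching: {0-2, 1-3, 4-10, 6-7, 8-12, 17-9}

Lex-smallest maximum matching: {(0,2), (1,3), (4,10), (6,7), (8,12), (17,9)}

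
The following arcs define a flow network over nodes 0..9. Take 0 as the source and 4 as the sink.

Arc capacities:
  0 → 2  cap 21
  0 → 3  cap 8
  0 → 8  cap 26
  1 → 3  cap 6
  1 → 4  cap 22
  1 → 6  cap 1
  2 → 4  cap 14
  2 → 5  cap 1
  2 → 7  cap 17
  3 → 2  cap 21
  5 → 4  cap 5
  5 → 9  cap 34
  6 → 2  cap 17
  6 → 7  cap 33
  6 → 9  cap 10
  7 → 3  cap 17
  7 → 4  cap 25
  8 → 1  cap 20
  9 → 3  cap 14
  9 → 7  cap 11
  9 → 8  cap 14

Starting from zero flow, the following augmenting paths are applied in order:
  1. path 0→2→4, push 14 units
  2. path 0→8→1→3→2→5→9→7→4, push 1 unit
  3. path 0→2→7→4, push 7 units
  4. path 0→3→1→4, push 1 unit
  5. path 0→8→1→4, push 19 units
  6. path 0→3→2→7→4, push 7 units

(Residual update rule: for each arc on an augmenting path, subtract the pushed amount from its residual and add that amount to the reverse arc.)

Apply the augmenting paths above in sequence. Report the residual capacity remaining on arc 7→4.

after path 1 (0→2→4, push 14): res(7,4)=25
after path 2 (0→8→1→3→2→5→9→7→4, push 1): res(7,4)=24
after path 3 (0→2→7→4, push 7): res(7,4)=17
after path 4 (0→3→1→4, push 1): res(7,4)=17
after path 5 (0→8→1→4, push 19): res(7,4)=17
after path 6 (0→3→2→7→4, push 7): res(7,4)=10

Residual capacity of (7,4): 10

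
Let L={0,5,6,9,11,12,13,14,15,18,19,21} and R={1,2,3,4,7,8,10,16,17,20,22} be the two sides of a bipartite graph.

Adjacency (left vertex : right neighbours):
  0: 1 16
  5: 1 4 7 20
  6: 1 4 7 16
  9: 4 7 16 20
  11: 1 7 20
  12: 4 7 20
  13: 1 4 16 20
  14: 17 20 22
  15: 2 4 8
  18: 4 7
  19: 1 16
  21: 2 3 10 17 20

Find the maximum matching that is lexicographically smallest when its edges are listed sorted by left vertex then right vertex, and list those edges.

Lex-smallest maximum matching: {(0,1), (5,4), (6,7), (9,16), (11,20), (14,17), (15,2), (21,3)}

|M| = 8 (so the lex-smallest maximum matching has 8 edges)
process left vertices in ascending order; for each, take the smallest-labelled available neighbour that still permits 8 edges overall, or leave it unmatched if none does
lex-smallest matching: {0-1, 5-4, 6-7, 9-16, 11-20, 14-17, 15-2, 21-3}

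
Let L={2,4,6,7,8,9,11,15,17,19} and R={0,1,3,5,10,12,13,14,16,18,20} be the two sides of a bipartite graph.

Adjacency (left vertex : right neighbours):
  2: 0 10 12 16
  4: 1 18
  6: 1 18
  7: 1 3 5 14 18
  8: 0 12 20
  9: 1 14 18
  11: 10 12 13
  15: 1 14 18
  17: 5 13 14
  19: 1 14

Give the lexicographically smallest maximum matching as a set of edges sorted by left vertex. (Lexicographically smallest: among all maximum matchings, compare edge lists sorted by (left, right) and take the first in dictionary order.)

|M| = 8 (so the lex-smallest maximum matching has 8 edges)
process left vertices in ascending order; for each, take the smallest-labelled available neighbour that still permits 8 edges overall, or leave it unmatched if none does
lex-smallest matching: {2-0, 4-1, 6-18, 7-3, 8-12, 9-14, 11-10, 17-5}

Lex-smallest maximum matching: {(2,0), (4,1), (6,18), (7,3), (8,12), (9,14), (11,10), (17,5)}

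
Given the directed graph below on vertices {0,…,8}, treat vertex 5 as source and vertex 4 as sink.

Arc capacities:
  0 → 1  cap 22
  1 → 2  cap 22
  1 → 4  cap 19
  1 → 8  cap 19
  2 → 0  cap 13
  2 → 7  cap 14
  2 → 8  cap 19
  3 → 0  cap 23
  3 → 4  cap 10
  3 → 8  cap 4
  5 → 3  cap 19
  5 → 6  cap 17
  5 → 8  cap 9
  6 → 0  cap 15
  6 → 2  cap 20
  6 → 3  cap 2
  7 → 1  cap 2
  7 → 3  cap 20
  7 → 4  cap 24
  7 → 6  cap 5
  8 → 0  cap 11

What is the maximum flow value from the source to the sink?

Maximum flow value: 43

augment #1: 5→3→4 bottleneck 10, total now 10
augment #2: 5→3→0→1→4 bottleneck 9, total now 19
augment #3: 5→6→0→1→4 bottleneck 10, total now 29
augment #4: 5→6→2→7→4 bottleneck 7, total now 36
augment #5: 5→8→0→1→2→7→4 bottleneck 3, total now 39
augment #6: 5→8→0→6→2→7→4 bottleneck 4, total now 43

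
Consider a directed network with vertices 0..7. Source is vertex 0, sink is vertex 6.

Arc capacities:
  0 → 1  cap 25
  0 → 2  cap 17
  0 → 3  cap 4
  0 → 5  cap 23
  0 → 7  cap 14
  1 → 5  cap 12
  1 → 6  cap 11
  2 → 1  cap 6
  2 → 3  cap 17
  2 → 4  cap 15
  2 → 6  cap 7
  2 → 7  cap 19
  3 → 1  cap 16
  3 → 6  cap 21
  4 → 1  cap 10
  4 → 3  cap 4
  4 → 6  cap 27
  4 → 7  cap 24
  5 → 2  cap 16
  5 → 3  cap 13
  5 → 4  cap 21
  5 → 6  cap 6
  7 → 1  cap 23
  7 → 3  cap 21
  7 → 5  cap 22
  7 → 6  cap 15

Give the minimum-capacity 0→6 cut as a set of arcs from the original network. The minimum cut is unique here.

augment #1: 0→1→6 push 11
augment #2: 0→2→6 push 7
augment #3: 0→3→6 push 4
augment #4: 0→5→6 push 6
augment #5: 0→7→6 push 14
augment #6: 0→2→3→6 push 10
augment #7: 0→5→3→6 push 7
augment #8: 0→5→4→6 push 10
augment #9: 0→1→5→4→6 push 11
augment #10: 0→1→5→2→4→6 push 1
max flow = 81; residual-reachable set from 0 gives S-side
cut edges (S→T): {(0,2), (0,3), (0,5), (0,7), (1,5), (1,6)} total cap 81

Min-cut arcs: {(0,2), (0,3), (0,5), (0,7), (1,5), (1,6)} (total capacity 81)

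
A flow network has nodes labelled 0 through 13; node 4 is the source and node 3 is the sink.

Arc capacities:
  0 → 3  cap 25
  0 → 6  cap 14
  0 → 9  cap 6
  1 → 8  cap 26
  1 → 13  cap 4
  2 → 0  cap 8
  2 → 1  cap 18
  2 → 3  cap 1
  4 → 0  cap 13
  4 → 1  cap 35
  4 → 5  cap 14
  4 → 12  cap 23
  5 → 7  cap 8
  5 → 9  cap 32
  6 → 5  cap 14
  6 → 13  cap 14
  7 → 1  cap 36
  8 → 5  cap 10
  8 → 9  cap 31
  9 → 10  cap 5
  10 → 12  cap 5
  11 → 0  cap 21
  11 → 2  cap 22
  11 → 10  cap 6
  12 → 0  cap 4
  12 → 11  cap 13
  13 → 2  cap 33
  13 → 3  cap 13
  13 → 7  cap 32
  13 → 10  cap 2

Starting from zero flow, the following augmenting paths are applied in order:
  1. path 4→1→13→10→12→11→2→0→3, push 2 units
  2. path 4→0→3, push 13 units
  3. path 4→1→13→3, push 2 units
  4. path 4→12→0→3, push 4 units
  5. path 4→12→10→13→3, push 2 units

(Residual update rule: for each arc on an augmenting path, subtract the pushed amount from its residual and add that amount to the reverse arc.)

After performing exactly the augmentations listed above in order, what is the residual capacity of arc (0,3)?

Residual capacity of (0,3): 6

after path 1 (4→1→13→10→12→11→2→0→3, push 2): res(0,3)=23
after path 2 (4→0→3, push 13): res(0,3)=10
after path 3 (4→1→13→3, push 2): res(0,3)=10
after path 4 (4→12→0→3, push 4): res(0,3)=6
after path 5 (4→12→10→13→3, push 2): res(0,3)=6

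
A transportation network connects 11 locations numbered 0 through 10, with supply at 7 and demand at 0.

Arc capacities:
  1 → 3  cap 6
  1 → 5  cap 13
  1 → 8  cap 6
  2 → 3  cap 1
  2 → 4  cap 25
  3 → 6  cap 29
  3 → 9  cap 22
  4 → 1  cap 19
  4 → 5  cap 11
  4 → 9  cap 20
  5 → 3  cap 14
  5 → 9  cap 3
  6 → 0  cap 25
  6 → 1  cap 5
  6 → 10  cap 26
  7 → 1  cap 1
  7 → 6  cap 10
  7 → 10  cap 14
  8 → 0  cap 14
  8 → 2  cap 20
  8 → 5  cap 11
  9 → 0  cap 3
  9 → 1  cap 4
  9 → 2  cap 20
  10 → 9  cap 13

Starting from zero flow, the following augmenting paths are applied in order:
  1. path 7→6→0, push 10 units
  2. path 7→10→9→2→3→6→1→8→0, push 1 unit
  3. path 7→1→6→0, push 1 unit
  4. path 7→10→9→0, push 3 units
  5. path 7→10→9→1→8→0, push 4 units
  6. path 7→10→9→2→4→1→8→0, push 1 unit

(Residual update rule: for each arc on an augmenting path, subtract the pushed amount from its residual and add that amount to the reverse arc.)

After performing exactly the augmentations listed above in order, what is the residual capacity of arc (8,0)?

Residual capacity of (8,0): 8

after path 1 (7→6→0, push 10): res(8,0)=14
after path 2 (7→10→9→2→3→6→1→8→0, push 1): res(8,0)=13
after path 3 (7→1→6→0, push 1): res(8,0)=13
after path 4 (7→10→9→0, push 3): res(8,0)=13
after path 5 (7→10→9→1→8→0, push 4): res(8,0)=9
after path 6 (7→10→9→2→4→1→8→0, push 1): res(8,0)=8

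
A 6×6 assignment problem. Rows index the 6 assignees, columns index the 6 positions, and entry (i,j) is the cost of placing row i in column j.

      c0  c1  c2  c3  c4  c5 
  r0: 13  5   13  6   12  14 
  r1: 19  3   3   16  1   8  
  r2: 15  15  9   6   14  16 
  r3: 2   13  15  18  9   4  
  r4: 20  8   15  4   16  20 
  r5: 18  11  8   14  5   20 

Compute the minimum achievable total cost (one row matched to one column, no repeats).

optimal assignment: row0→col1 (cost 5), row1→col5 (cost 8), row2→col2 (cost 9), row3→col0 (cost 2), row4→col3 (cost 4), row5→col4 (cost 5)
total = 5 + 8 + 9 + 2 + 4 + 5 = 33

Minimum assignment cost: 33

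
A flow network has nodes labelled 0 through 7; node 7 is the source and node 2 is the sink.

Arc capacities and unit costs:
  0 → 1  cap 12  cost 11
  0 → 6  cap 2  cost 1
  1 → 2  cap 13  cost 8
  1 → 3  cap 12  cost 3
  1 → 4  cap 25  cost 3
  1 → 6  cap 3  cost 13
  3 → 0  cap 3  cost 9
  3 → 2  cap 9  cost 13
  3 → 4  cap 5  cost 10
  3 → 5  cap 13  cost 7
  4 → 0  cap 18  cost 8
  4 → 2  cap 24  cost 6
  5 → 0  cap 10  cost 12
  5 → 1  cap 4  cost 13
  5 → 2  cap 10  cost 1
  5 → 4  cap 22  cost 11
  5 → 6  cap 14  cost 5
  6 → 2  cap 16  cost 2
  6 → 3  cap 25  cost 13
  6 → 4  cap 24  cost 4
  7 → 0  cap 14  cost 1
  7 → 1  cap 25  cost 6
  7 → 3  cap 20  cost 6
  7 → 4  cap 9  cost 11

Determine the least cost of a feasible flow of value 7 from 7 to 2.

Minimum cost for 7 units: 78

shortest-cost path #1: 7→0→6→2 push 2 @ unit cost 4 (adds 8)
shortest-cost path #2: 7→1→2 push 5 @ unit cost 14 (adds 70)
total cost = 78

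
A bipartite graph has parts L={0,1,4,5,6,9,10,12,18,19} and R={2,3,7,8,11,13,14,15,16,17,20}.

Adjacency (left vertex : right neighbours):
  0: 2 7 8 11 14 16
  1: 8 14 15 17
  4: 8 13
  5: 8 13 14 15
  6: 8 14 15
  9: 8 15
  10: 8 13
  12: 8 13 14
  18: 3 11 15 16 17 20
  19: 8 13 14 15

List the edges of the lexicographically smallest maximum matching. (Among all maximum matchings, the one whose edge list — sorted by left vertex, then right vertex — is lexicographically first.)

Lex-smallest maximum matching: {(0,2), (1,17), (4,8), (5,13), (6,14), (9,15), (18,3)}

|M| = 7 (so the lex-smallest maximum matching has 7 edges)
process left vertices in ascending order; for each, take the smallest-labelled available neighbour that still permits 7 edges overall, or leave it unmatched if none does
lex-smallest matching: {0-2, 1-17, 4-8, 5-13, 6-14, 9-15, 18-3}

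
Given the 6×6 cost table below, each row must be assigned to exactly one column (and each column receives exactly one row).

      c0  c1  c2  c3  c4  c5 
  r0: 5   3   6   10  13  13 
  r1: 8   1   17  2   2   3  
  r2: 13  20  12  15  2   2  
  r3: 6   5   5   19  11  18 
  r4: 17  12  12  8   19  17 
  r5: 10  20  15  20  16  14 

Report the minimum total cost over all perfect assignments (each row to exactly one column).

Minimum assignment cost: 30

optimal assignment: row0→col1 (cost 3), row1→col4 (cost 2), row2→col5 (cost 2), row3→col2 (cost 5), row4→col3 (cost 8), row5→col0 (cost 10)
total = 3 + 2 + 2 + 5 + 8 + 10 = 30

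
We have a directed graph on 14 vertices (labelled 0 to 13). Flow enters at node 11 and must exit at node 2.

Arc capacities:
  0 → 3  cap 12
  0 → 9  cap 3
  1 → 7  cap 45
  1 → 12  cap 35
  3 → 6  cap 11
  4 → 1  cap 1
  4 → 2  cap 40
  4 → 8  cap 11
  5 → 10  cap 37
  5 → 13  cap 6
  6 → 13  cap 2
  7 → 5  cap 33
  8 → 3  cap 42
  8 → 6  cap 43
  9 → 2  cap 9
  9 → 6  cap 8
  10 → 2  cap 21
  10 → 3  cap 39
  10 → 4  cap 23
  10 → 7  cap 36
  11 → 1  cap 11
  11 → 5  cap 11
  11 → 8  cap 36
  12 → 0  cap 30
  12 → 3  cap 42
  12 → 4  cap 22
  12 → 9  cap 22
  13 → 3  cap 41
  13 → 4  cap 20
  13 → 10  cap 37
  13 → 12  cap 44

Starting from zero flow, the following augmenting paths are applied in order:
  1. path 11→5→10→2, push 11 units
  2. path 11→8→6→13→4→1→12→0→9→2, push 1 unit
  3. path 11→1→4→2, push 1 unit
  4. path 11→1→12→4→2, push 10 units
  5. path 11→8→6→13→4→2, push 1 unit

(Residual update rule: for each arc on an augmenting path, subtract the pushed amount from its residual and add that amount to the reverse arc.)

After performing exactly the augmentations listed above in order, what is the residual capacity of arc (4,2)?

Residual capacity of (4,2): 28

after path 1 (11→5→10→2, push 11): res(4,2)=40
after path 2 (11→8→6→13→4→1→12→0→9→2, push 1): res(4,2)=40
after path 3 (11→1→4→2, push 1): res(4,2)=39
after path 4 (11→1→12→4→2, push 10): res(4,2)=29
after path 5 (11→8→6→13→4→2, push 1): res(4,2)=28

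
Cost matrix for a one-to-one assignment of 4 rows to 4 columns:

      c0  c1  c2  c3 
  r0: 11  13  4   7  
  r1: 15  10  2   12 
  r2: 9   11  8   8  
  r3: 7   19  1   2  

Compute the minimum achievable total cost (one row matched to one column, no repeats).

optimal assignment: row0→col2 (cost 4), row1→col1 (cost 10), row2→col0 (cost 9), row3→col3 (cost 2)
total = 4 + 10 + 9 + 2 = 25

Minimum assignment cost: 25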